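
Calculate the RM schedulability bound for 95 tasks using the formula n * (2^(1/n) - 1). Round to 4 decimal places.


Compute 2^(1/95) = 1.0073229689
Subtract 1: 1.0073229689 - 1 = 0.0073229689
Multiply by n: 95 * 0.0073229689 = 0.6956820455
Round to 4 dp: 0.6957

0.6957


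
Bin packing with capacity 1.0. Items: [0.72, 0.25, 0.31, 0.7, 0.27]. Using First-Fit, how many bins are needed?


Place items sequentially using First-Fit:
  Item 0.72 -> new Bin 1
  Item 0.25 -> Bin 1 (now 0.97)
  Item 0.31 -> new Bin 2
  Item 0.7 -> new Bin 3
  Item 0.27 -> Bin 2 (now 0.58)
Total bins used = 3

3


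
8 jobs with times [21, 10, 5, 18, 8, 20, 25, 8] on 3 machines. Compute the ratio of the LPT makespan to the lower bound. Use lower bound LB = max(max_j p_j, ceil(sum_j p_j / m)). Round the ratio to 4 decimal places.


LPT order: [25, 21, 20, 18, 10, 8, 8, 5]
Machine loads after assignment: [38, 39, 38]
LPT makespan = 39
Lower bound = max(max_job, ceil(total/3)) = max(25, 39) = 39
Ratio = 39 / 39 = 1.0

1.0


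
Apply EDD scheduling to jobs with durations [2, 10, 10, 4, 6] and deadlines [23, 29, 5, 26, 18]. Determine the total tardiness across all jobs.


Sort by due date (EDD order): [(10, 5), (6, 18), (2, 23), (4, 26), (10, 29)]
Compute completion times and tardiness:
  Job 1: p=10, d=5, C=10, tardiness=max(0,10-5)=5
  Job 2: p=6, d=18, C=16, tardiness=max(0,16-18)=0
  Job 3: p=2, d=23, C=18, tardiness=max(0,18-23)=0
  Job 4: p=4, d=26, C=22, tardiness=max(0,22-26)=0
  Job 5: p=10, d=29, C=32, tardiness=max(0,32-29)=3
Total tardiness = 8

8


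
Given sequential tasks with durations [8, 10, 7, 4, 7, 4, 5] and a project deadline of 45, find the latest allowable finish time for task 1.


LF(activity 1) = deadline - sum of successor durations
Successors: activities 2 through 7 with durations [10, 7, 4, 7, 4, 5]
Sum of successor durations = 37
LF = 45 - 37 = 8

8


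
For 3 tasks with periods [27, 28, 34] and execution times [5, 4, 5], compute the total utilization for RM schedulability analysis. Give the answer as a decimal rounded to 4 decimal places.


Compute individual utilizations (exact fractions):
  Task 1: C/T = 5/27 (approx. 0.1852)
  Task 2: C/T = 4/28 = 1/7 (approx. 0.1429)
  Task 3: C/T = 5/34 (approx. 0.1471)
Total utilization U = 5/27 + 1/7 + 5/34 = 3053/6426
Rounded to 4 decimal places: U = 0.4751
RM (Liu & Layland) bound for 3 tasks = 0.779763; compare with U = 3053/6426 (approx. 0.475101)
U <= bound, so schedulable by RM sufficient condition.

0.4751


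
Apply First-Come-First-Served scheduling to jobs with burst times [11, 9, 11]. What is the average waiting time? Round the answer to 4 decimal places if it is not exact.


FCFS order (as given): [11, 9, 11]
Waiting times:
  Job 1: wait = 0
  Job 2: wait = 11
  Job 3: wait = 20
Sum of waiting times = 31
Average waiting time = 31/3 = 10.3333

10.3333


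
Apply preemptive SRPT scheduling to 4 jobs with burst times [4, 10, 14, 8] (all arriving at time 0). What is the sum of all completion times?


Since all jobs arrive at t=0, SRPT equals SPT ordering.
SPT order: [4, 8, 10, 14]
Completion times:
  Job 1: p=4, C=4
  Job 2: p=8, C=12
  Job 3: p=10, C=22
  Job 4: p=14, C=36
Total completion time = 4 + 12 + 22 + 36 = 74

74


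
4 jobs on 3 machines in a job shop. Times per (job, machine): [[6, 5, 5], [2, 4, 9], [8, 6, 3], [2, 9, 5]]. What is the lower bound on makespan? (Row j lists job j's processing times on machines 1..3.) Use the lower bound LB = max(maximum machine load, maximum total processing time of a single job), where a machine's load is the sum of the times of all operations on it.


Machine loads:
  Machine 1: 6 + 2 + 8 + 2 = 18
  Machine 2: 5 + 4 + 6 + 9 = 24
  Machine 3: 5 + 9 + 3 + 5 = 22
Max machine load = 24
Job totals:
  Job 1: 16
  Job 2: 15
  Job 3: 17
  Job 4: 16
Max job total = 17
Lower bound = max(24, 17) = 24

24


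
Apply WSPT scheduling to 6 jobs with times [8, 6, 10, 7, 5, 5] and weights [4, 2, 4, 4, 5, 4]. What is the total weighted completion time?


Compute p/w ratios and sort ascending (WSPT): [(5, 5), (5, 4), (7, 4), (8, 4), (10, 4), (6, 2)]
Compute weighted completion times:
  Job (p=5,w=5): C=5, w*C=5*5=25
  Job (p=5,w=4): C=10, w*C=4*10=40
  Job (p=7,w=4): C=17, w*C=4*17=68
  Job (p=8,w=4): C=25, w*C=4*25=100
  Job (p=10,w=4): C=35, w*C=4*35=140
  Job (p=6,w=2): C=41, w*C=2*41=82
Total weighted completion time = 455

455


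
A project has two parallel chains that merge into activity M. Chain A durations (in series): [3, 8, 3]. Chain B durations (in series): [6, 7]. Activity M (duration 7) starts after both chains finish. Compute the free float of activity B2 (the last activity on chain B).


ES(B2) = sum of predecessors on chain B = 6
EF(B2) = ES + duration = 6 + 7 = 13
Successor of B2 is M. ES(M) = max(sum(A), sum(B)) = max(14, 13) = 14
Free float = ES(successor) - EF(current) = 14 - 13 = 1

1


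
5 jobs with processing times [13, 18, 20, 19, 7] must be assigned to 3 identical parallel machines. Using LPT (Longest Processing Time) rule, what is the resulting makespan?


Sort jobs in decreasing order (LPT): [20, 19, 18, 13, 7]
Assign each job to the least loaded machine:
  Machine 1: jobs [20], load = 20
  Machine 2: jobs [19, 7], load = 26
  Machine 3: jobs [18, 13], load = 31
Makespan = max load = 31

31


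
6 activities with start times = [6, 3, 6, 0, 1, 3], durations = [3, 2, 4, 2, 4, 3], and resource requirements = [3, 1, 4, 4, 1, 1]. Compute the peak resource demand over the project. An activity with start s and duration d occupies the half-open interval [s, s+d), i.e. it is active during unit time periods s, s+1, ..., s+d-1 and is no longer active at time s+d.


Each activity i is active on [start_i, start_i + duration_i).
Compute total resource usage per time slot:
  t=0: active resources = [4], total = 4
  t=1: active resources = [4, 1], total = 5
  t=2: active resources = [1], total = 1
  t=3: active resources = [1, 1, 1], total = 3
  t=4: active resources = [1, 1, 1], total = 3
  t=5: active resources = [1], total = 1
  t=6: active resources = [3, 4], total = 7
  t=7: active resources = [3, 4], total = 7
  t=8: active resources = [3, 4], total = 7
  t=9: active resources = [4], total = 4
Peak resource demand = 7

7


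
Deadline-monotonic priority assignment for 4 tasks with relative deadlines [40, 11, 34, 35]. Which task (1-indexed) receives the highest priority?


Sort tasks by relative deadline (ascending):
  Task 2: deadline = 11
  Task 3: deadline = 34
  Task 4: deadline = 35
  Task 1: deadline = 40
Priority order (highest first): [2, 3, 4, 1]
Highest priority task = 2

2


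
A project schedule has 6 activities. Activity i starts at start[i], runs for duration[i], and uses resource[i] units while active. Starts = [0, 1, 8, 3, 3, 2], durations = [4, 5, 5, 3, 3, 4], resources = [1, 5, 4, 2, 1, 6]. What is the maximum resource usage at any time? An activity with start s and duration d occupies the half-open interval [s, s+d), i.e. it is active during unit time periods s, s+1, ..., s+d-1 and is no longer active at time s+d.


Each activity i is active on [start_i, start_i + duration_i).
Compute total resource usage per time slot:
  t=0: active resources = [1], total = 1
  t=1: active resources = [1, 5], total = 6
  t=2: active resources = [1, 5, 6], total = 12
  t=3: active resources = [1, 5, 2, 1, 6], total = 15
  t=4: active resources = [5, 2, 1, 6], total = 14
  t=5: active resources = [5, 2, 1, 6], total = 14
  t=6: active resources = [], total = 0
  t=7: active resources = [], total = 0
  t=8: active resources = [4], total = 4
  t=9: active resources = [4], total = 4
  t=10: active resources = [4], total = 4
  t=11: active resources = [4], total = 4
  t=12: active resources = [4], total = 4
Peak resource demand = 15

15


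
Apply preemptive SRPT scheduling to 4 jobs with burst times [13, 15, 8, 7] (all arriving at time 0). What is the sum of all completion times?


Since all jobs arrive at t=0, SRPT equals SPT ordering.
SPT order: [7, 8, 13, 15]
Completion times:
  Job 1: p=7, C=7
  Job 2: p=8, C=15
  Job 3: p=13, C=28
  Job 4: p=15, C=43
Total completion time = 7 + 15 + 28 + 43 = 93

93


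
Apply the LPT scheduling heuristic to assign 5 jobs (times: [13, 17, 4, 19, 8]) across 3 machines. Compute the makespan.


Sort jobs in decreasing order (LPT): [19, 17, 13, 8, 4]
Assign each job to the least loaded machine:
  Machine 1: jobs [19], load = 19
  Machine 2: jobs [17, 4], load = 21
  Machine 3: jobs [13, 8], load = 21
Makespan = max load = 21

21


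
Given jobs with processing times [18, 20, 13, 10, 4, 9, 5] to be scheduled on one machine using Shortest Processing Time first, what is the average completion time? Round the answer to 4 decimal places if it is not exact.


Sort jobs by processing time (SPT order): [4, 5, 9, 10, 13, 18, 20]
Compute completion times sequentially:
  Job 1: processing = 4, completes at 4
  Job 2: processing = 5, completes at 9
  Job 3: processing = 9, completes at 18
  Job 4: processing = 10, completes at 28
  Job 5: processing = 13, completes at 41
  Job 6: processing = 18, completes at 59
  Job 7: processing = 20, completes at 79
Sum of completion times = 238
Average completion time = 238/7 = 34.0

34.0


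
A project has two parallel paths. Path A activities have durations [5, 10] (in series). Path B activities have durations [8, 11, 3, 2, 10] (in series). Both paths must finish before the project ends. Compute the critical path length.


Path A total = 5 + 10 = 15
Path B total = 8 + 11 + 3 + 2 + 10 = 34
Critical path = longest path = max(15, 34) = 34

34


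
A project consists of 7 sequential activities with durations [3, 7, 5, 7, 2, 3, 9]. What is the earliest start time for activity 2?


Activity 2 starts after activities 1 through 1 complete.
Predecessor durations: [3]
ES = 3 = 3

3


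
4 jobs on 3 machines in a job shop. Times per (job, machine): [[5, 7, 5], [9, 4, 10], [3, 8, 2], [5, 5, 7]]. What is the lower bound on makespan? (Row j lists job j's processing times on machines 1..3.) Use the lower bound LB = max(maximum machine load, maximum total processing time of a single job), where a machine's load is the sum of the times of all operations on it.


Machine loads:
  Machine 1: 5 + 9 + 3 + 5 = 22
  Machine 2: 7 + 4 + 8 + 5 = 24
  Machine 3: 5 + 10 + 2 + 7 = 24
Max machine load = 24
Job totals:
  Job 1: 17
  Job 2: 23
  Job 3: 13
  Job 4: 17
Max job total = 23
Lower bound = max(24, 23) = 24

24


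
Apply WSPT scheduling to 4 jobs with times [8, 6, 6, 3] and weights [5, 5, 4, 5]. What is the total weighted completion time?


Compute p/w ratios and sort ascending (WSPT): [(3, 5), (6, 5), (6, 4), (8, 5)]
Compute weighted completion times:
  Job (p=3,w=5): C=3, w*C=5*3=15
  Job (p=6,w=5): C=9, w*C=5*9=45
  Job (p=6,w=4): C=15, w*C=4*15=60
  Job (p=8,w=5): C=23, w*C=5*23=115
Total weighted completion time = 235

235


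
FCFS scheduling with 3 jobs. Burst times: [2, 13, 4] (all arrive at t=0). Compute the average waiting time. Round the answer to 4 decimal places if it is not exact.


FCFS order (as given): [2, 13, 4]
Waiting times:
  Job 1: wait = 0
  Job 2: wait = 2
  Job 3: wait = 15
Sum of waiting times = 17
Average waiting time = 17/3 = 5.6667

5.6667


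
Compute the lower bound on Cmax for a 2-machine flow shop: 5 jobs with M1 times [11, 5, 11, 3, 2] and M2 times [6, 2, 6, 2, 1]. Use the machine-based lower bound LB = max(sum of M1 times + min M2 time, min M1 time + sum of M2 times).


LB1 = sum(M1 times) + min(M2 times) = 32 + 1 = 33
LB2 = min(M1 times) + sum(M2 times) = 2 + 17 = 19
Lower bound = max(LB1, LB2) = max(33, 19) = 33

33


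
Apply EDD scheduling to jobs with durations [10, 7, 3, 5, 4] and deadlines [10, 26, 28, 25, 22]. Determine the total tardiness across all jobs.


Sort by due date (EDD order): [(10, 10), (4, 22), (5, 25), (7, 26), (3, 28)]
Compute completion times and tardiness:
  Job 1: p=10, d=10, C=10, tardiness=max(0,10-10)=0
  Job 2: p=4, d=22, C=14, tardiness=max(0,14-22)=0
  Job 3: p=5, d=25, C=19, tardiness=max(0,19-25)=0
  Job 4: p=7, d=26, C=26, tardiness=max(0,26-26)=0
  Job 5: p=3, d=28, C=29, tardiness=max(0,29-28)=1
Total tardiness = 1

1


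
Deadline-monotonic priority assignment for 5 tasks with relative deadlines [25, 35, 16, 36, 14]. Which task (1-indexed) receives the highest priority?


Sort tasks by relative deadline (ascending):
  Task 5: deadline = 14
  Task 3: deadline = 16
  Task 1: deadline = 25
  Task 2: deadline = 35
  Task 4: deadline = 36
Priority order (highest first): [5, 3, 1, 2, 4]
Highest priority task = 5

5


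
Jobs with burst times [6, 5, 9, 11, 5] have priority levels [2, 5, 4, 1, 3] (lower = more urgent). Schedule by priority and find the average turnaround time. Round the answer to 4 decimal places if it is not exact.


Sort by priority (ascending = highest first):
Order: [(1, 11), (2, 6), (3, 5), (4, 9), (5, 5)]
Completion times:
  Priority 1, burst=11, C=11
  Priority 2, burst=6, C=17
  Priority 3, burst=5, C=22
  Priority 4, burst=9, C=31
  Priority 5, burst=5, C=36
Average turnaround = 117/5 = 23.4

23.4


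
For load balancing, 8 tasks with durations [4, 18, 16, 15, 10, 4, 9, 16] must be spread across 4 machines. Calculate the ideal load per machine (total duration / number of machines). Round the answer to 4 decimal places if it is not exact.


Total processing time = 4 + 18 + 16 + 15 + 10 + 4 + 9 + 16 = 92
Number of machines = 4
Ideal balanced load = 92 / 4 = 23.0

23.0


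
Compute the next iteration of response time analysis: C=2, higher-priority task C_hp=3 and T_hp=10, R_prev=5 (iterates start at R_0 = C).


R_next = C + ceil(R_prev / T_hp) * C_hp
ceil(5 / 10) = ceil(0.5) = 1
Interference = 1 * 3 = 3
R_next = 2 + 3 = 5
R_next = R_prev, so the iteration has converged (response time = 5).

5


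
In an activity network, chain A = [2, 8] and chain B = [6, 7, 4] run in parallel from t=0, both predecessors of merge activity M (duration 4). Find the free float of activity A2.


ES(A2) = sum of predecessors on chain A = 2
EF(A2) = ES + duration = 2 + 8 = 10
Successor of A2 is M. ES(M) = max(sum(A), sum(B)) = max(10, 17) = 17
Free float = ES(successor) - EF(current) = 17 - 10 = 7

7


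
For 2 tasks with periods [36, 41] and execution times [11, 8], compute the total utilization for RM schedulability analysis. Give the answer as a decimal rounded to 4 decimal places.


Compute individual utilizations (exact fractions):
  Task 1: C/T = 11/36 (approx. 0.3056)
  Task 2: C/T = 8/41 (approx. 0.1951)
Total utilization U = 11/36 + 8/41 = 739/1476
Rounded to 4 decimal places: U = 0.5007
RM (Liu & Layland) bound for 2 tasks = 0.828427; compare with U = 739/1476 (approx. 0.500678)
U <= bound, so schedulable by RM sufficient condition.

0.5007


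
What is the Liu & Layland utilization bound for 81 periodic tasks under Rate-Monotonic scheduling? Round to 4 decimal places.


Compute 2^(1/81) = 1.0085940916
Subtract 1: 1.0085940916 - 1 = 0.0085940916
Multiply by n: 81 * 0.0085940916 = 0.6961214196
Round to 4 dp: 0.6961

0.6961


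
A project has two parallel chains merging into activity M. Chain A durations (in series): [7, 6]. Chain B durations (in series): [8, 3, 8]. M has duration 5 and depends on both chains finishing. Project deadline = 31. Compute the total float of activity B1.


Forward pass: ES(B1) = sum of predecessors on chain B = 0
EF = ES + duration = 0 + 8 = 8
Backward pass: LF(M) = deadline = 31; LS(M) = 31 - 5 = 26
LF(B1) = LS(M) - sum(successors on chain B) = 26 - 11 = 15
LS = LF - duration = 15 - 8 = 7
Total float = LS - ES = 7 - 0 = 7

7


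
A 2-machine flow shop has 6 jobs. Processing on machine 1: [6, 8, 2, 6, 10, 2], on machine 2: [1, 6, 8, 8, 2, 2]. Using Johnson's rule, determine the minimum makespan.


Apply Johnson's rule:
  Group 1 (a <= b): [(3, 2, 8), (6, 2, 2), (4, 6, 8)]
  Group 2 (a > b): [(2, 8, 6), (5, 10, 2), (1, 6, 1)]
Optimal job order: [3, 6, 4, 2, 5, 1]
Schedule:
  Job 3: M1 done at 2, M2 done at 10
  Job 6: M1 done at 4, M2 done at 12
  Job 4: M1 done at 10, M2 done at 20
  Job 2: M1 done at 18, M2 done at 26
  Job 5: M1 done at 28, M2 done at 30
  Job 1: M1 done at 34, M2 done at 35
Makespan = 35

35


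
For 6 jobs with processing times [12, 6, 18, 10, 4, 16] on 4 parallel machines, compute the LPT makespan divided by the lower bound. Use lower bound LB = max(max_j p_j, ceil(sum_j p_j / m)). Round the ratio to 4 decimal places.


LPT order: [18, 16, 12, 10, 6, 4]
Machine loads after assignment: [18, 16, 16, 16]
LPT makespan = 18
Lower bound = max(max_job, ceil(total/4)) = max(18, 17) = 18
Ratio = 18 / 18 = 1.0

1.0


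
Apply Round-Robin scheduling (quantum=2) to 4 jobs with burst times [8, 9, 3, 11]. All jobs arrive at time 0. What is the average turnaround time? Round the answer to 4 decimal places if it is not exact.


Time quantum = 2
Execution trace:
  J1 runs 2 units, time = 2
  J2 runs 2 units, time = 4
  J3 runs 2 units, time = 6
  J4 runs 2 units, time = 8
  J1 runs 2 units, time = 10
  J2 runs 2 units, time = 12
  J3 runs 1 units, time = 13
  J4 runs 2 units, time = 15
  J1 runs 2 units, time = 17
  J2 runs 2 units, time = 19
  J4 runs 2 units, time = 21
  J1 runs 2 units, time = 23
  J2 runs 2 units, time = 25
  J4 runs 2 units, time = 27
  J2 runs 1 units, time = 28
  J4 runs 2 units, time = 30
  J4 runs 1 units, time = 31
Finish times: [23, 28, 13, 31]
Average turnaround = 95/4 = 23.75

23.75


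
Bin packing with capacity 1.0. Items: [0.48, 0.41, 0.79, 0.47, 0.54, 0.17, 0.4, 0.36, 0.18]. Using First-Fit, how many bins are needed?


Place items sequentially using First-Fit:
  Item 0.48 -> new Bin 1
  Item 0.41 -> Bin 1 (now 0.89)
  Item 0.79 -> new Bin 2
  Item 0.47 -> new Bin 3
  Item 0.54 -> new Bin 4
  Item 0.17 -> Bin 2 (now 0.96)
  Item 0.4 -> Bin 3 (now 0.87)
  Item 0.36 -> Bin 4 (now 0.9)
  Item 0.18 -> new Bin 5
Total bins used = 5

5


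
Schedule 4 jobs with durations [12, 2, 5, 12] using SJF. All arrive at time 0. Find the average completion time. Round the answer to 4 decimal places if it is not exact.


SJF order (ascending): [2, 5, 12, 12]
Completion times:
  Job 1: burst=2, C=2
  Job 2: burst=5, C=7
  Job 3: burst=12, C=19
  Job 4: burst=12, C=31
Average completion = 59/4 = 14.75

14.75


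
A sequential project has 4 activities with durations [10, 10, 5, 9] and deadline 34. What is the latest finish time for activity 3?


LF(activity 3) = deadline - sum of successor durations
Successors: activities 4 through 4 with durations [9]
Sum of successor durations = 9
LF = 34 - 9 = 25

25


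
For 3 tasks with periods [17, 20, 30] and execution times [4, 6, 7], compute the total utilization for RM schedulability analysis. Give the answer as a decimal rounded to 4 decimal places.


Compute individual utilizations (exact fractions):
  Task 1: C/T = 4/17 (approx. 0.2353)
  Task 2: C/T = 6/20 = 3/10 (approx. 0.3)
  Task 3: C/T = 7/30 (approx. 0.2333)
Total utilization U = 4/17 + 3/10 + 7/30 = 196/255
Rounded to 4 decimal places: U = 0.7686
RM (Liu & Layland) bound for 3 tasks = 0.779763; compare with U = 196/255 (approx. 0.768627)
U <= bound, so schedulable by RM sufficient condition.

0.7686


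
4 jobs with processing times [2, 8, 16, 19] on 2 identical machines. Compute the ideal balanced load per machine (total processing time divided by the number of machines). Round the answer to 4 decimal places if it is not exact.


Total processing time = 2 + 8 + 16 + 19 = 45
Number of machines = 2
Ideal balanced load = 45 / 2 = 22.5

22.5


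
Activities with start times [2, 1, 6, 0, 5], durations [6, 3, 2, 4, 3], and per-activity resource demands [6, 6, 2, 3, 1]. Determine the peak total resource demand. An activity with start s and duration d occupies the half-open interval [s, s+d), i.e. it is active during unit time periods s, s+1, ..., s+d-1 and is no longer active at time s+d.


Each activity i is active on [start_i, start_i + duration_i).
Compute total resource usage per time slot:
  t=0: active resources = [3], total = 3
  t=1: active resources = [6, 3], total = 9
  t=2: active resources = [6, 6, 3], total = 15
  t=3: active resources = [6, 6, 3], total = 15
  t=4: active resources = [6], total = 6
  t=5: active resources = [6, 1], total = 7
  t=6: active resources = [6, 2, 1], total = 9
  t=7: active resources = [6, 2, 1], total = 9
Peak resource demand = 15

15


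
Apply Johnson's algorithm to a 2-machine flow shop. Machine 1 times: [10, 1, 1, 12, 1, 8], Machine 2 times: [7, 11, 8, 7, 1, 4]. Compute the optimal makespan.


Apply Johnson's rule:
  Group 1 (a <= b): [(2, 1, 11), (3, 1, 8), (5, 1, 1)]
  Group 2 (a > b): [(1, 10, 7), (4, 12, 7), (6, 8, 4)]
Optimal job order: [2, 3, 5, 1, 4, 6]
Schedule:
  Job 2: M1 done at 1, M2 done at 12
  Job 3: M1 done at 2, M2 done at 20
  Job 5: M1 done at 3, M2 done at 21
  Job 1: M1 done at 13, M2 done at 28
  Job 4: M1 done at 25, M2 done at 35
  Job 6: M1 done at 33, M2 done at 39
Makespan = 39

39


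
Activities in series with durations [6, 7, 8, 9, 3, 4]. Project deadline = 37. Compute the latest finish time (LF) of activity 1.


LF(activity 1) = deadline - sum of successor durations
Successors: activities 2 through 6 with durations [7, 8, 9, 3, 4]
Sum of successor durations = 31
LF = 37 - 31 = 6

6


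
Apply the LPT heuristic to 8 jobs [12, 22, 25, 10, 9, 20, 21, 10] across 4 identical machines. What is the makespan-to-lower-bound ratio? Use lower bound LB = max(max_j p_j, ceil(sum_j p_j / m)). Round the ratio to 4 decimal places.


LPT order: [25, 22, 21, 20, 12, 10, 10, 9]
Machine loads after assignment: [34, 32, 31, 32]
LPT makespan = 34
Lower bound = max(max_job, ceil(total/4)) = max(25, 33) = 33
Ratio = 34 / 33 = 1.0303

1.0303


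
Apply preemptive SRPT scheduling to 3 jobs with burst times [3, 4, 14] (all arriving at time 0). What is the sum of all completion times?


Since all jobs arrive at t=0, SRPT equals SPT ordering.
SPT order: [3, 4, 14]
Completion times:
  Job 1: p=3, C=3
  Job 2: p=4, C=7
  Job 3: p=14, C=21
Total completion time = 3 + 7 + 21 = 31

31


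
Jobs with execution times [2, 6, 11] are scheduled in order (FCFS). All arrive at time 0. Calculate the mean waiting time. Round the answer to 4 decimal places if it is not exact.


FCFS order (as given): [2, 6, 11]
Waiting times:
  Job 1: wait = 0
  Job 2: wait = 2
  Job 3: wait = 8
Sum of waiting times = 10
Average waiting time = 10/3 = 3.3333

3.3333


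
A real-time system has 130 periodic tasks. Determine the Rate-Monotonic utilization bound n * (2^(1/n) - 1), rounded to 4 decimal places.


Compute 2^(1/130) = 1.0053461413
Subtract 1: 1.0053461413 - 1 = 0.0053461413
Multiply by n: 130 * 0.0053461413 = 0.6949983690
Round to 4 dp: 0.6950

0.6950


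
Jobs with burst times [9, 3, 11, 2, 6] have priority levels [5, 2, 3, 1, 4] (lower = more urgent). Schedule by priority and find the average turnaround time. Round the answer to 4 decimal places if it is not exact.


Sort by priority (ascending = highest first):
Order: [(1, 2), (2, 3), (3, 11), (4, 6), (5, 9)]
Completion times:
  Priority 1, burst=2, C=2
  Priority 2, burst=3, C=5
  Priority 3, burst=11, C=16
  Priority 4, burst=6, C=22
  Priority 5, burst=9, C=31
Average turnaround = 76/5 = 15.2

15.2


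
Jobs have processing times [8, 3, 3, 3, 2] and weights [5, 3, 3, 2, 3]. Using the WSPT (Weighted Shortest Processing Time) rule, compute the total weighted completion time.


Compute p/w ratios and sort ascending (WSPT): [(2, 3), (3, 3), (3, 3), (3, 2), (8, 5)]
Compute weighted completion times:
  Job (p=2,w=3): C=2, w*C=3*2=6
  Job (p=3,w=3): C=5, w*C=3*5=15
  Job (p=3,w=3): C=8, w*C=3*8=24
  Job (p=3,w=2): C=11, w*C=2*11=22
  Job (p=8,w=5): C=19, w*C=5*19=95
Total weighted completion time = 162

162


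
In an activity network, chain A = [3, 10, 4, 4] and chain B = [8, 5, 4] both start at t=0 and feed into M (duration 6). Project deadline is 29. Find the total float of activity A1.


Forward pass: ES(A1) = sum of predecessors on chain A = 0
EF = ES + duration = 0 + 3 = 3
Backward pass: LF(M) = deadline = 29; LS(M) = 29 - 6 = 23
LF(A1) = LS(M) - sum(successors on chain A) = 23 - 18 = 5
LS = LF - duration = 5 - 3 = 2
Total float = LS - ES = 2 - 0 = 2

2


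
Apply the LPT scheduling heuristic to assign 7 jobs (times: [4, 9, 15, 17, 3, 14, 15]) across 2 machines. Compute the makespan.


Sort jobs in decreasing order (LPT): [17, 15, 15, 14, 9, 4, 3]
Assign each job to the least loaded machine:
  Machine 1: jobs [17, 14, 4, 3], load = 38
  Machine 2: jobs [15, 15, 9], load = 39
Makespan = max load = 39

39


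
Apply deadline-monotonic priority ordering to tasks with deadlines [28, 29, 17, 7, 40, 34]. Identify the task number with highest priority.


Sort tasks by relative deadline (ascending):
  Task 4: deadline = 7
  Task 3: deadline = 17
  Task 1: deadline = 28
  Task 2: deadline = 29
  Task 6: deadline = 34
  Task 5: deadline = 40
Priority order (highest first): [4, 3, 1, 2, 6, 5]
Highest priority task = 4

4


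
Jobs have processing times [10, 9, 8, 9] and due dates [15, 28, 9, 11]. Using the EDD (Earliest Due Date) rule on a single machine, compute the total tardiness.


Sort by due date (EDD order): [(8, 9), (9, 11), (10, 15), (9, 28)]
Compute completion times and tardiness:
  Job 1: p=8, d=9, C=8, tardiness=max(0,8-9)=0
  Job 2: p=9, d=11, C=17, tardiness=max(0,17-11)=6
  Job 3: p=10, d=15, C=27, tardiness=max(0,27-15)=12
  Job 4: p=9, d=28, C=36, tardiness=max(0,36-28)=8
Total tardiness = 26

26


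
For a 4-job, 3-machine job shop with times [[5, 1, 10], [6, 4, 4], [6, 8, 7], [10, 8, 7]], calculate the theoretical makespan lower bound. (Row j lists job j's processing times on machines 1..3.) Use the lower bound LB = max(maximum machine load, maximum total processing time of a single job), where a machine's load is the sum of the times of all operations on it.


Machine loads:
  Machine 1: 5 + 6 + 6 + 10 = 27
  Machine 2: 1 + 4 + 8 + 8 = 21
  Machine 3: 10 + 4 + 7 + 7 = 28
Max machine load = 28
Job totals:
  Job 1: 16
  Job 2: 14
  Job 3: 21
  Job 4: 25
Max job total = 25
Lower bound = max(28, 25) = 28

28


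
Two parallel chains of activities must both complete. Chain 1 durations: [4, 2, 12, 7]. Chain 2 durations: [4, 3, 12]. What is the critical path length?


Path A total = 4 + 2 + 12 + 7 = 25
Path B total = 4 + 3 + 12 = 19
Critical path = longest path = max(25, 19) = 25

25


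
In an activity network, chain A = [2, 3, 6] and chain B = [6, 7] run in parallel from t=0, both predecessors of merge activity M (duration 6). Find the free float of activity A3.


ES(A3) = sum of predecessors on chain A = 5
EF(A3) = ES + duration = 5 + 6 = 11
Successor of A3 is M. ES(M) = max(sum(A), sum(B)) = max(11, 13) = 13
Free float = ES(successor) - EF(current) = 13 - 11 = 2

2


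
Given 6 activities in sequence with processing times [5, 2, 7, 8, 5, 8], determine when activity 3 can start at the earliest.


Activity 3 starts after activities 1 through 2 complete.
Predecessor durations: [5, 2]
ES = 5 + 2 = 7

7


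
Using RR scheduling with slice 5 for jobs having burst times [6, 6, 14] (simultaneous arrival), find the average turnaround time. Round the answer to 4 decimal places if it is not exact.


Time quantum = 5
Execution trace:
  J1 runs 5 units, time = 5
  J2 runs 5 units, time = 10
  J3 runs 5 units, time = 15
  J1 runs 1 units, time = 16
  J2 runs 1 units, time = 17
  J3 runs 5 units, time = 22
  J3 runs 4 units, time = 26
Finish times: [16, 17, 26]
Average turnaround = 59/3 = 19.6667

19.6667


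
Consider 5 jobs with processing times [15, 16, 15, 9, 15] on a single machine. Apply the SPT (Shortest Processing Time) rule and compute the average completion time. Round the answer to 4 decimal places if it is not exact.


Sort jobs by processing time (SPT order): [9, 15, 15, 15, 16]
Compute completion times sequentially:
  Job 1: processing = 9, completes at 9
  Job 2: processing = 15, completes at 24
  Job 3: processing = 15, completes at 39
  Job 4: processing = 15, completes at 54
  Job 5: processing = 16, completes at 70
Sum of completion times = 196
Average completion time = 196/5 = 39.2

39.2


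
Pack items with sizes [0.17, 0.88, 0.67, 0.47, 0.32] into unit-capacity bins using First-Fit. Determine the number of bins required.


Place items sequentially using First-Fit:
  Item 0.17 -> new Bin 1
  Item 0.88 -> new Bin 2
  Item 0.67 -> Bin 1 (now 0.84)
  Item 0.47 -> new Bin 3
  Item 0.32 -> Bin 3 (now 0.79)
Total bins used = 3

3


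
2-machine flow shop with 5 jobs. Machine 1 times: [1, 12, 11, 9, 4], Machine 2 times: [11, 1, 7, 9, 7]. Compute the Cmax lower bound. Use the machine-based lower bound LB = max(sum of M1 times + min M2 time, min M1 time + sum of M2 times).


LB1 = sum(M1 times) + min(M2 times) = 37 + 1 = 38
LB2 = min(M1 times) + sum(M2 times) = 1 + 35 = 36
Lower bound = max(LB1, LB2) = max(38, 36) = 38

38


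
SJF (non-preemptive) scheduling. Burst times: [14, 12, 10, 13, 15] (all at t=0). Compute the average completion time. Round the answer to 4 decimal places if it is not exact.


SJF order (ascending): [10, 12, 13, 14, 15]
Completion times:
  Job 1: burst=10, C=10
  Job 2: burst=12, C=22
  Job 3: burst=13, C=35
  Job 4: burst=14, C=49
  Job 5: burst=15, C=64
Average completion = 180/5 = 36.0

36.0


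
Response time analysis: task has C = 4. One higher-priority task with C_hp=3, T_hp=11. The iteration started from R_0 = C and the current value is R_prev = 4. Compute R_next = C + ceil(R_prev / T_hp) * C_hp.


R_next = C + ceil(R_prev / T_hp) * C_hp
ceil(4 / 11) = ceil(0.3636) = 1
Interference = 1 * 3 = 3
R_next = 4 + 3 = 7

7


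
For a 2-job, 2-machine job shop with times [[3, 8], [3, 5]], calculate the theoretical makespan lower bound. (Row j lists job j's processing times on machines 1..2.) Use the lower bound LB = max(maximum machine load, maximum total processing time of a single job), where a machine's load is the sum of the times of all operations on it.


Machine loads:
  Machine 1: 3 + 3 = 6
  Machine 2: 8 + 5 = 13
Max machine load = 13
Job totals:
  Job 1: 11
  Job 2: 8
Max job total = 11
Lower bound = max(13, 11) = 13

13


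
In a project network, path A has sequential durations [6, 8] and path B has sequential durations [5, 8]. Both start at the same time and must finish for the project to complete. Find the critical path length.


Path A total = 6 + 8 = 14
Path B total = 5 + 8 = 13
Critical path = longest path = max(14, 13) = 14

14


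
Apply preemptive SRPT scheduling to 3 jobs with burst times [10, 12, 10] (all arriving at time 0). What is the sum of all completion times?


Since all jobs arrive at t=0, SRPT equals SPT ordering.
SPT order: [10, 10, 12]
Completion times:
  Job 1: p=10, C=10
  Job 2: p=10, C=20
  Job 3: p=12, C=32
Total completion time = 10 + 20 + 32 = 62

62


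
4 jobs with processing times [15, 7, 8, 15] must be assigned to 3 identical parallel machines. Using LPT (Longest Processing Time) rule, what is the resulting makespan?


Sort jobs in decreasing order (LPT): [15, 15, 8, 7]
Assign each job to the least loaded machine:
  Machine 1: jobs [15], load = 15
  Machine 2: jobs [15], load = 15
  Machine 3: jobs [8, 7], load = 15
Makespan = max load = 15

15


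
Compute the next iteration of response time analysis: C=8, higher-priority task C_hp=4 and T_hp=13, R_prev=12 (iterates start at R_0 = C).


R_next = C + ceil(R_prev / T_hp) * C_hp
ceil(12 / 13) = ceil(0.9231) = 1
Interference = 1 * 4 = 4
R_next = 8 + 4 = 12
R_next = R_prev, so the iteration has converged (response time = 12).

12


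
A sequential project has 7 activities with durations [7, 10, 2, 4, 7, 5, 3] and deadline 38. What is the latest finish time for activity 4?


LF(activity 4) = deadline - sum of successor durations
Successors: activities 5 through 7 with durations [7, 5, 3]
Sum of successor durations = 15
LF = 38 - 15 = 23

23


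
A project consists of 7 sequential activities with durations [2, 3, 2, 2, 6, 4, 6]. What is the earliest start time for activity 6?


Activity 6 starts after activities 1 through 5 complete.
Predecessor durations: [2, 3, 2, 2, 6]
ES = 2 + 3 + 2 + 2 + 6 = 15

15


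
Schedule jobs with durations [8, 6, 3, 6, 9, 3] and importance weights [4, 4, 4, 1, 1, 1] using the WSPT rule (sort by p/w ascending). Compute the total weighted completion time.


Compute p/w ratios and sort ascending (WSPT): [(3, 4), (6, 4), (8, 4), (3, 1), (6, 1), (9, 1)]
Compute weighted completion times:
  Job (p=3,w=4): C=3, w*C=4*3=12
  Job (p=6,w=4): C=9, w*C=4*9=36
  Job (p=8,w=4): C=17, w*C=4*17=68
  Job (p=3,w=1): C=20, w*C=1*20=20
  Job (p=6,w=1): C=26, w*C=1*26=26
  Job (p=9,w=1): C=35, w*C=1*35=35
Total weighted completion time = 197

197


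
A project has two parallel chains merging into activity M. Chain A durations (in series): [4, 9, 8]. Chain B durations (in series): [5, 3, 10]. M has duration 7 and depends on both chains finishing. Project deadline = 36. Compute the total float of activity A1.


Forward pass: ES(A1) = sum of predecessors on chain A = 0
EF = ES + duration = 0 + 4 = 4
Backward pass: LF(M) = deadline = 36; LS(M) = 36 - 7 = 29
LF(A1) = LS(M) - sum(successors on chain A) = 29 - 17 = 12
LS = LF - duration = 12 - 4 = 8
Total float = LS - ES = 8 - 0 = 8

8


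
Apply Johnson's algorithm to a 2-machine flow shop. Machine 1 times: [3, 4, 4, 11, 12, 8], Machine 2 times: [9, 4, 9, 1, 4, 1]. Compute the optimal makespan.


Apply Johnson's rule:
  Group 1 (a <= b): [(1, 3, 9), (2, 4, 4), (3, 4, 9)]
  Group 2 (a > b): [(5, 12, 4), (4, 11, 1), (6, 8, 1)]
Optimal job order: [1, 2, 3, 5, 4, 6]
Schedule:
  Job 1: M1 done at 3, M2 done at 12
  Job 2: M1 done at 7, M2 done at 16
  Job 3: M1 done at 11, M2 done at 25
  Job 5: M1 done at 23, M2 done at 29
  Job 4: M1 done at 34, M2 done at 35
  Job 6: M1 done at 42, M2 done at 43
Makespan = 43

43


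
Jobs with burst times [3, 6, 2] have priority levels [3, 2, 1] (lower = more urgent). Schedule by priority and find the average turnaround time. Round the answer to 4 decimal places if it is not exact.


Sort by priority (ascending = highest first):
Order: [(1, 2), (2, 6), (3, 3)]
Completion times:
  Priority 1, burst=2, C=2
  Priority 2, burst=6, C=8
  Priority 3, burst=3, C=11
Average turnaround = 21/3 = 7.0

7.0


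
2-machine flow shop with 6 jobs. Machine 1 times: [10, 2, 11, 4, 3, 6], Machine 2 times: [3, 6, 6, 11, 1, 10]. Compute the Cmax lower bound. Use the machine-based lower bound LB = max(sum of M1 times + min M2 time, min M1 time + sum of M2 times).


LB1 = sum(M1 times) + min(M2 times) = 36 + 1 = 37
LB2 = min(M1 times) + sum(M2 times) = 2 + 37 = 39
Lower bound = max(LB1, LB2) = max(37, 39) = 39

39


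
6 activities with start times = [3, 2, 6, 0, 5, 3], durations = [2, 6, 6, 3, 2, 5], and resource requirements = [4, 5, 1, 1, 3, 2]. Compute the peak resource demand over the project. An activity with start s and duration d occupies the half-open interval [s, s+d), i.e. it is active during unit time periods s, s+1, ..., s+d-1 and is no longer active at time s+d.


Each activity i is active on [start_i, start_i + duration_i).
Compute total resource usage per time slot:
  t=0: active resources = [1], total = 1
  t=1: active resources = [1], total = 1
  t=2: active resources = [5, 1], total = 6
  t=3: active resources = [4, 5, 2], total = 11
  t=4: active resources = [4, 5, 2], total = 11
  t=5: active resources = [5, 3, 2], total = 10
  t=6: active resources = [5, 1, 3, 2], total = 11
  t=7: active resources = [5, 1, 2], total = 8
  t=8: active resources = [1], total = 1
  t=9: active resources = [1], total = 1
  t=10: active resources = [1], total = 1
  t=11: active resources = [1], total = 1
Peak resource demand = 11

11


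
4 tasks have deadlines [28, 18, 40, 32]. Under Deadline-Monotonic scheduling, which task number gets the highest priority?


Sort tasks by relative deadline (ascending):
  Task 2: deadline = 18
  Task 1: deadline = 28
  Task 4: deadline = 32
  Task 3: deadline = 40
Priority order (highest first): [2, 1, 4, 3]
Highest priority task = 2

2


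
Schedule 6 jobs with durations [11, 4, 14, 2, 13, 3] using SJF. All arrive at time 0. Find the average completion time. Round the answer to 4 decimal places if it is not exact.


SJF order (ascending): [2, 3, 4, 11, 13, 14]
Completion times:
  Job 1: burst=2, C=2
  Job 2: burst=3, C=5
  Job 3: burst=4, C=9
  Job 4: burst=11, C=20
  Job 5: burst=13, C=33
  Job 6: burst=14, C=47
Average completion = 116/6 = 19.3333

19.3333


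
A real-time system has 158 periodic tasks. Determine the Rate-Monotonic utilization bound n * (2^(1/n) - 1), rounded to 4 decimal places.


Compute 2^(1/158) = 1.0043966445
Subtract 1: 1.0043966445 - 1 = 0.0043966445
Multiply by n: 158 * 0.0043966445 = 0.6946698310
Round to 4 dp: 0.6947

0.6947


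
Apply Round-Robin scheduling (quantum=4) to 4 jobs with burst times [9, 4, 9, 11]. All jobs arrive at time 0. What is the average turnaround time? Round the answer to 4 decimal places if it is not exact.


Time quantum = 4
Execution trace:
  J1 runs 4 units, time = 4
  J2 runs 4 units, time = 8
  J3 runs 4 units, time = 12
  J4 runs 4 units, time = 16
  J1 runs 4 units, time = 20
  J3 runs 4 units, time = 24
  J4 runs 4 units, time = 28
  J1 runs 1 units, time = 29
  J3 runs 1 units, time = 30
  J4 runs 3 units, time = 33
Finish times: [29, 8, 30, 33]
Average turnaround = 100/4 = 25.0

25.0


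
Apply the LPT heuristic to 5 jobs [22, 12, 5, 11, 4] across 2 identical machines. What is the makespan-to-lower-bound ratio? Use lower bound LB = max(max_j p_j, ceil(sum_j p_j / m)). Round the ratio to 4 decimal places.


LPT order: [22, 12, 11, 5, 4]
Machine loads after assignment: [27, 27]
LPT makespan = 27
Lower bound = max(max_job, ceil(total/2)) = max(22, 27) = 27
Ratio = 27 / 27 = 1.0

1.0


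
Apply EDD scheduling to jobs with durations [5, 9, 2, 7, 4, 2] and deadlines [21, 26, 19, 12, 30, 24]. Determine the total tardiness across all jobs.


Sort by due date (EDD order): [(7, 12), (2, 19), (5, 21), (2, 24), (9, 26), (4, 30)]
Compute completion times and tardiness:
  Job 1: p=7, d=12, C=7, tardiness=max(0,7-12)=0
  Job 2: p=2, d=19, C=9, tardiness=max(0,9-19)=0
  Job 3: p=5, d=21, C=14, tardiness=max(0,14-21)=0
  Job 4: p=2, d=24, C=16, tardiness=max(0,16-24)=0
  Job 5: p=9, d=26, C=25, tardiness=max(0,25-26)=0
  Job 6: p=4, d=30, C=29, tardiness=max(0,29-30)=0
Total tardiness = 0

0


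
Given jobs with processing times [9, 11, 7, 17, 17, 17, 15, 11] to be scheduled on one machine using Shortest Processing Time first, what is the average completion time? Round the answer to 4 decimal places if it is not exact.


Sort jobs by processing time (SPT order): [7, 9, 11, 11, 15, 17, 17, 17]
Compute completion times sequentially:
  Job 1: processing = 7, completes at 7
  Job 2: processing = 9, completes at 16
  Job 3: processing = 11, completes at 27
  Job 4: processing = 11, completes at 38
  Job 5: processing = 15, completes at 53
  Job 6: processing = 17, completes at 70
  Job 7: processing = 17, completes at 87
  Job 8: processing = 17, completes at 104
Sum of completion times = 402
Average completion time = 402/8 = 50.25

50.25


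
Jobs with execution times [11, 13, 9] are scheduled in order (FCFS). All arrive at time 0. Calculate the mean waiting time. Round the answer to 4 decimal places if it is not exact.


FCFS order (as given): [11, 13, 9]
Waiting times:
  Job 1: wait = 0
  Job 2: wait = 11
  Job 3: wait = 24
Sum of waiting times = 35
Average waiting time = 35/3 = 11.6667

11.6667


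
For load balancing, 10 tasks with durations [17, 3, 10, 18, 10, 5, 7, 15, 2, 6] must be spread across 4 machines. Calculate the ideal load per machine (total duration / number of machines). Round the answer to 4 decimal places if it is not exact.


Total processing time = 17 + 3 + 10 + 18 + 10 + 5 + 7 + 15 + 2 + 6 = 93
Number of machines = 4
Ideal balanced load = 93 / 4 = 23.25

23.25


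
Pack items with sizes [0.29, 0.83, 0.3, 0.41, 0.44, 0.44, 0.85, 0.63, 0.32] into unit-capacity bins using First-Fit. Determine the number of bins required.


Place items sequentially using First-Fit:
  Item 0.29 -> new Bin 1
  Item 0.83 -> new Bin 2
  Item 0.3 -> Bin 1 (now 0.59)
  Item 0.41 -> Bin 1 (now 1.0)
  Item 0.44 -> new Bin 3
  Item 0.44 -> Bin 3 (now 0.88)
  Item 0.85 -> new Bin 4
  Item 0.63 -> new Bin 5
  Item 0.32 -> Bin 5 (now 0.95)
Total bins used = 5

5
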